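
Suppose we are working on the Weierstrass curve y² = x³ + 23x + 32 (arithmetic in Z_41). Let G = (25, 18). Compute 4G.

Repeated addition: build up to 4G.
2G: tangent at (25, 18): λ = (3·25² + 23)/(2·18) ≡ 12/36. 36⁻¹ ≡ 8 (mod 41), so λ ≡ 12·8 ≡ 14.
  x = λ² - 25 - 25 = 196 - 50 ≡ 23; y = λ·(25 - 23) - 18 ≡ 10. → (23, 10)
3G: (23, 10) + (25, 18). λ = (18 - 10)/(25 - 23) ≡ 8/2 mod 41. 2⁻¹ ≡ 21 (mod 41), so λ ≡ 4.
  x = λ² - 23 - 25 = 16 - 48 ≡ 9; y = λ·(23 - 9) - 10 ≡ 5. → (9, 5)
4G: (9, 5) + (25, 18). λ = (18 - 5)/(25 - 9) ≡ 13/16 mod 41. 16⁻¹ ≡ 18 (mod 41), so λ ≡ 29.
  x = λ² - 9 - 25 = 841 - 34 ≡ 28; y = λ·(9 - 28) - 5 ≡ 18. → (28, 18)

(28, 18)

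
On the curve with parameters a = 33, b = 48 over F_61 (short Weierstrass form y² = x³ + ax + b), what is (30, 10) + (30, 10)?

tangent at (30, 10): λ = (3·30² + 33)/(2·10) ≡ 49/20. 20⁻¹ ≡ 58 (mod 61), so λ ≡ 49·58 ≡ 36.
  x = λ² - 30 - 30 = 1296 - 60 ≡ 16; y = λ·(30 - 16) - 10 ≡ 6. → (16, 6)

(16, 6)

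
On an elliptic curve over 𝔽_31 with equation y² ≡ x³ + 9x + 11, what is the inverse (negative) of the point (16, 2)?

-(16, 2) = (16, -2 mod 31) = (16, 29).

(16, 29)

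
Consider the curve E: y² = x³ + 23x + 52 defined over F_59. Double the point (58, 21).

tangent at (58, 21): λ = (3·58² + 23)/(2·21) ≡ 26/42. 42⁻¹ ≡ 52 (mod 59), so λ ≡ 26·52 ≡ 54.
  x = λ² - 58 - 58 = 2916 - 116 ≡ 27; y = λ·(58 - 27) - 21 ≡ 1. → (27, 1)

(27, 1)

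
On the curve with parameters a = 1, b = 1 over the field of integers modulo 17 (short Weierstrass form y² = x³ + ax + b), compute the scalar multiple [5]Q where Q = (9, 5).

Repeated addition: build up to 5Q.
2Q: tangent at (9, 5): λ = (3·9² + 1)/(2·5) ≡ 6/10. 10⁻¹ ≡ 12 (mod 17) since 10·12 = 120 ≡ 1, so λ ≡ 6·12 ≡ 4.
  x = λ² - 9 - 9 = 16 - 18 ≡ 15; y = λ·(9 - 15) - 5 ≡ 5. → (15, 5)
3Q: (15, 5) + (9, 5). λ = (5 - 5)/(9 - 15) ≡ 0/11 mod 17. 11⁻¹ ≡ 14 (mod 17), so λ ≡ 0.
  x = λ² - 15 - 9 = 0 - 24 ≡ 10; y = λ·(15 - 10) - 5 ≡ 12. → (10, 12)
4Q: (10, 12) + (9, 5). λ = (5 - 12)/(9 - 10) ≡ 10/16 mod 17. 16⁻¹ ≡ 16 (mod 17), so λ ≡ 7.
  x = λ² - 10 - 9 = 49 - 19 ≡ 13; y = λ·(10 - 13) - 12 ≡ 1. → (13, 1)
5Q: (13, 1) + (9, 5). λ = (5 - 1)/(9 - 13) ≡ 4/13 mod 17. 13⁻¹ ≡ 4 (mod 17) since 13·4 = 52 ≡ 1, so λ ≡ 16.
  x = λ² - 13 - 9 = 256 - 22 ≡ 13; y = λ·(13 - 13) - 1 ≡ 16. → (13, 16)

(13, 16)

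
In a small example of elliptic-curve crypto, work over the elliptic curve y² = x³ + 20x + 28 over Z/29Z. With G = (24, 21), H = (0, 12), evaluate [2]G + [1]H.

First 2G:
Repeated addition: build up to 2G.
2G: tangent at (24, 21): λ = (3·24² + 20)/(2·21) ≡ 8/13. 13⁻¹ ≡ 9 (mod 29), so λ ≡ 8·9 ≡ 14.
  x = λ² - 24 - 24 = 196 - 48 ≡ 3; y = λ·(24 - 3) - 21 ≡ 12. → (3, 12)
2G = (3, 12).
Finally 2G + H:
(3, 12) + (0, 12). λ = (12 - 12)/(0 - 3) ≡ 0/26 mod 29. 26⁻¹ ≡ 19 (mod 29), so λ ≡ 0.
  x = λ² - 3 - 0 = 0 - 3 ≡ 26; y = λ·(3 - 26) - 12 ≡ 17. → (26, 17)

(26, 17)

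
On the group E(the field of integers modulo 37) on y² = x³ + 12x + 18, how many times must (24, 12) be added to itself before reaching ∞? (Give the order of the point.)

11

2P: tangent at (24, 12): λ = (3·24² + 12)/(2·12) ≡ 1/24. 24⁻¹ ≡ 17 (mod 37), so λ ≡ 1·17 ≡ 17.
  x = λ² - 24 - 24 = 289 - 48 ≡ 19; y = λ·(24 - 19) - 12 ≡ 36. → (19, 36)
3P: (19, 36) + (24, 12). λ = (12 - 36)/(24 - 19) ≡ 13/5 mod 37. 5⁻¹ ≡ 15 (mod 37), so λ ≡ 10.
  x = λ² - 19 - 24 = 100 - 43 ≡ 20; y = λ·(19 - 20) - 36 ≡ 28. → (20, 28)
4P: (20, 28) + (24, 12). λ = (12 - 28)/(24 - 20) ≡ 21/4 mod 37. 4⁻¹ ≡ 28 (mod 37), so λ ≡ 33.
  x = λ² - 20 - 24 = 1089 - 44 ≡ 9; y = λ·(20 - 9) - 28 ≡ 2. → (9, 2)
5P: (9, 2) + (24, 12). λ = (12 - 2)/(24 - 9) ≡ 10/15 mod 37. 15⁻¹ ≡ 5 (mod 37) since 15·5 = 75 ≡ 1, so λ ≡ 13.
  x = λ² - 9 - 24 = 169 - 33 ≡ 25; y = λ·(9 - 25) - 2 ≡ 12. → (25, 12)
6P: (25, 12) + (24, 12). λ = (12 - 12)/(24 - 25) ≡ 0/36 mod 37. 36⁻¹ ≡ 36 (mod 37), so λ ≡ 0.
  x = λ² - 25 - 24 = 0 - 49 ≡ 25; y = λ·(25 - 25) - 12 ≡ 25. → (25, 25)
7P: (25, 25) + (24, 12). λ = (12 - 25)/(24 - 25) ≡ 24/36 mod 37. 36⁻¹ ≡ 36 (mod 37) since 36·36 = 1296 ≡ 1, so λ ≡ 13.
  x = λ² - 25 - 24 = 169 - 49 ≡ 9; y = λ·(25 - 9) - 25 ≡ 35. → (9, 35)
8P: (9, 35) + (24, 12). λ = (12 - 35)/(24 - 9) ≡ 14/15 mod 37. 15⁻¹ ≡ 5 (mod 37), so λ ≡ 33.
  x = λ² - 9 - 24 = 1089 - 33 ≡ 20; y = λ·(9 - 20) - 35 ≡ 9. → (20, 9)
9P: (20, 9) + (24, 12). λ = (12 - 9)/(24 - 20) ≡ 3/4 mod 37. 4⁻¹ ≡ 28 (mod 37), so λ ≡ 10.
  x = λ² - 20 - 24 = 100 - 44 ≡ 19; y = λ·(20 - 19) - 9 ≡ 1. → (19, 1)
10P: (19, 1) + (24, 12). λ = (12 - 1)/(24 - 19) ≡ 11/5 mod 37. 5⁻¹ ≡ 15 (mod 37), so λ ≡ 17.
  x = λ² - 19 - 24 = 289 - 43 ≡ 24; y = λ·(19 - 24) - 1 ≡ 25. → (24, 25)
11P: (24, 25) + (24, 12): same x and y₁ ≡ -y₂, so the sum is ∞.
11P = ∞, so the order is 11.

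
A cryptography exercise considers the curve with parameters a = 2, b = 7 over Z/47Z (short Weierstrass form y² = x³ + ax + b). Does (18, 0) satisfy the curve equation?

y² = 0² ≡ 0; x³ + 2x + 7 = 5875 ≡ 0 (mod 47). 0 = 0.

yes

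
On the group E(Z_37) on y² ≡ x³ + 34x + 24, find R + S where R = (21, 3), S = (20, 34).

(21, 3) + (20, 34). λ = (34 - 3)/(20 - 21) ≡ 31/36 mod 37. 36⁻¹ ≡ 36 (mod 37) since 36·36 = 1296 ≡ 1, so λ ≡ 6.
  x = λ² - 21 - 20 = 36 - 41 ≡ 32; y = λ·(21 - 32) - 3 ≡ 5. → (32, 5)

(32, 5)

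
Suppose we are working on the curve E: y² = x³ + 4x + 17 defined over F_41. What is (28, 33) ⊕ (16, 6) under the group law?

(28, 33) + (16, 6). λ = (6 - 33)/(16 - 28) ≡ 14/29 mod 41. 29⁻¹ ≡ 17 (mod 41), so λ ≡ 33.
  x = λ² - 28 - 16 = 1089 - 44 ≡ 20; y = λ·(28 - 20) - 33 ≡ 26. → (20, 26)

(20, 26)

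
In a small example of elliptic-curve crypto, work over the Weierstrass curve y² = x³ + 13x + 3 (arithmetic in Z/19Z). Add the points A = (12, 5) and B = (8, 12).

(8, 7)

(12, 5) + (8, 12). λ = (12 - 5)/(8 - 12) ≡ 7/15 mod 19. 15⁻¹ ≡ 14 (mod 19), so λ ≡ 3.
  x = λ² - 12 - 8 = 9 - 20 ≡ 8; y = λ·(12 - 8) - 5 ≡ 7. → (8, 7)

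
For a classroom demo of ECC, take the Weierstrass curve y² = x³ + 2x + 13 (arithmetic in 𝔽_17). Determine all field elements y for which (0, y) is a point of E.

8, 9

x³ + 2x + 13 = 13 ≡ 13 (mod 17).
Square roots of 13 mod 17: 8 and 9 (since 8² = 64 ≡ 13).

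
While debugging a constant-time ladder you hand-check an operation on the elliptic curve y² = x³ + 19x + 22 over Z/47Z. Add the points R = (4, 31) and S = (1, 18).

(4, 31) + (1, 18). λ = (18 - 31)/(1 - 4) ≡ 34/44 mod 47. 44⁻¹ ≡ 31 (mod 47), so λ ≡ 20.
  x = λ² - 4 - 1 = 400 - 5 ≡ 19; y = λ·(4 - 19) - 31 ≡ 45. → (19, 45)

(19, 45)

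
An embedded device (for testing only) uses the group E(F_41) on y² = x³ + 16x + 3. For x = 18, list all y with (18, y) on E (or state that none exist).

none

x³ + 16x + 3 = 6123 ≡ 14 (mod 41).
14 is a non-residue mod 41; no y exists.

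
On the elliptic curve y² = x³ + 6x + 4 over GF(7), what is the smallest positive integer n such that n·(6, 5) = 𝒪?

10

2P: tangent at (6, 5): λ = (3·6² + 6)/(2·5) ≡ 2/3. 3⁻¹ ≡ 5 (mod 7) since 3·5 = 15 ≡ 1, so λ ≡ 2·5 ≡ 3.
  x = λ² - 6 - 6 = 9 - 12 ≡ 4; y = λ·(6 - 4) - 5 ≡ 1. → (4, 1)
3P: (4, 1) + (6, 5). λ = (5 - 1)/(6 - 4) ≡ 4/2 mod 7. 2⁻¹ ≡ 4 (mod 7), so λ ≡ 2.
  x = λ² - 4 - 6 = 4 - 10 ≡ 1; y = λ·(4 - 1) - 1 ≡ 5. → (1, 5)
4P: (1, 5) + (6, 5). λ = (5 - 5)/(6 - 1) ≡ 0/5 mod 7. 5⁻¹ ≡ 3 (mod 7), so λ ≡ 0.
  x = λ² - 1 - 6 = 0 - 7 ≡ 0; y = λ·(1 - 0) - 5 ≡ 2. → (0, 2)
5P: (0, 2) + (6, 5). λ = (5 - 2)/(6 - 0) ≡ 3/6 mod 7. 6⁻¹ ≡ 6 (mod 7), so λ ≡ 4.
  x = λ² - 0 - 6 = 16 - 6 ≡ 3; y = λ·(0 - 3) - 2 ≡ 0. → (3, 0)
6P: (3, 0) + (6, 5). λ = (5 - 0)/(6 - 3) ≡ 5/3 mod 7. 3⁻¹ ≡ 5 (mod 7) since 3·5 = 15 ≡ 1, so λ ≡ 4.
  x = λ² - 3 - 6 = 16 - 9 ≡ 0; y = λ·(3 - 0) - 0 ≡ 5. → (0, 5)
7P: (0, 5) + (6, 5). λ = (5 - 5)/(6 - 0) ≡ 0/6 mod 7. 6⁻¹ ≡ 6 (mod 7), so λ ≡ 0.
  x = λ² - 0 - 6 = 0 - 6 ≡ 1; y = λ·(0 - 1) - 5 ≡ 2. → (1, 2)
8P: (1, 2) + (6, 5). λ = (5 - 2)/(6 - 1) ≡ 3/5 mod 7. 5⁻¹ ≡ 3 (mod 7), so λ ≡ 2.
  x = λ² - 1 - 6 = 4 - 7 ≡ 4; y = λ·(1 - 4) - 2 ≡ 6. → (4, 6)
9P: (4, 6) + (6, 5). λ = (5 - 6)/(6 - 4) ≡ 6/2 mod 7. 2⁻¹ ≡ 4 (mod 7) since 2·4 = 8 ≡ 1, so λ ≡ 3.
  x = λ² - 4 - 6 = 9 - 10 ≡ 6; y = λ·(4 - 6) - 6 ≡ 2. → (6, 2)
10P: (6, 2) + (6, 5): same x and y₁ ≡ -y₂, so the sum is 𝒪.
10P = 𝒪, so the order is 10.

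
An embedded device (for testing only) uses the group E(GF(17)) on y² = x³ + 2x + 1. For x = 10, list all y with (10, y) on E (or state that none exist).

x³ + 2x + 1 = 1021 ≡ 1 (mod 17).
Square roots of 1 mod 17: 1 and 16 (since 1² = 1 ≡ 1).

1, 16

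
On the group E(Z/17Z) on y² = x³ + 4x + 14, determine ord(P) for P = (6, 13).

10

2P: tangent at (6, 13): λ = (3·6² + 4)/(2·13) ≡ 10/9. 9⁻¹ ≡ 2 (mod 17), so λ ≡ 10·2 ≡ 3.
  x = λ² - 6 - 6 = 9 - 12 ≡ 14; y = λ·(6 - 14) - 13 ≡ 14. → (14, 14)
3P: (14, 14) + (6, 13). λ = (13 - 14)/(6 - 14) ≡ 16/9 mod 17. 9⁻¹ ≡ 2 (mod 17) since 9·2 = 18 ≡ 1, so λ ≡ 15.
  x = λ² - 14 - 6 = 225 - 20 ≡ 1; y = λ·(14 - 1) - 14 ≡ 11. → (1, 11)
4P: (1, 11) + (6, 13). λ = (13 - 11)/(6 - 1) ≡ 2/5 mod 17. 5⁻¹ ≡ 7 (mod 17), so λ ≡ 14.
  x = λ² - 1 - 6 = 196 - 7 ≡ 2; y = λ·(1 - 2) - 11 ≡ 9. → (2, 9)
5P: (2, 9) + (6, 13). λ = (13 - 9)/(6 - 2) ≡ 4/4 mod 17. 4⁻¹ ≡ 13 (mod 17), so λ ≡ 1.
  x = λ² - 2 - 6 = 1 - 8 ≡ 10; y = λ·(2 - 10) - 9 ≡ 0. → (10, 0)
6P: (10, 0) + (6, 13). λ = (13 - 0)/(6 - 10) ≡ 13/13 mod 17. 13⁻¹ ≡ 4 (mod 17), so λ ≡ 1.
  x = λ² - 10 - 6 = 1 - 16 ≡ 2; y = λ·(10 - 2) - 0 ≡ 8. → (2, 8)
7P: (2, 8) + (6, 13). λ = (13 - 8)/(6 - 2) ≡ 5/4 mod 17. 4⁻¹ ≡ 13 (mod 17), so λ ≡ 14.
  x = λ² - 2 - 6 = 196 - 8 ≡ 1; y = λ·(2 - 1) - 8 ≡ 6. → (1, 6)
8P: (1, 6) + (6, 13). λ = (13 - 6)/(6 - 1) ≡ 7/5 mod 17. 5⁻¹ ≡ 7 (mod 17), so λ ≡ 15.
  x = λ² - 1 - 6 = 225 - 7 ≡ 14; y = λ·(1 - 14) - 6 ≡ 3. → (14, 3)
9P: (14, 3) + (6, 13). λ = (13 - 3)/(6 - 14) ≡ 10/9 mod 17. 9⁻¹ ≡ 2 (mod 17) since 9·2 = 18 ≡ 1, so λ ≡ 3.
  x = λ² - 14 - 6 = 9 - 20 ≡ 6; y = λ·(14 - 6) - 3 ≡ 4. → (6, 4)
10P: (6, 4) + (6, 13): same x and y₁ ≡ -y₂, so the sum is 𝒪.
10P = 𝒪, so the order is 10.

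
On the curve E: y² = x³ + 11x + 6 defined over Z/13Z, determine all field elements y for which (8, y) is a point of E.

x³ + 11x + 6 = 606 ≡ 8 (mod 13).
8 is a non-residue mod 13; no y exists.

none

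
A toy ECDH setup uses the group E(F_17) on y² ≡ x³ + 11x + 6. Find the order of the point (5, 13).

10

2P: tangent at (5, 13): λ = (3·5² + 11)/(2·13) ≡ 1/9. 9⁻¹ ≡ 2 (mod 17) since 9·2 = 18 ≡ 1, so λ ≡ 1·2 ≡ 2.
  x = λ² - 5 - 5 = 4 - 10 ≡ 11; y = λ·(5 - 11) - 13 ≡ 9. → (11, 9)
3P: (11, 9) + (5, 13). λ = (13 - 9)/(5 - 11) ≡ 4/11 mod 17. 11⁻¹ ≡ 14 (mod 17), so λ ≡ 5.
  x = λ² - 11 - 5 = 25 - 16 ≡ 9; y = λ·(11 - 9) - 9 ≡ 1. → (9, 1)
4P: (9, 1) + (5, 13). λ = (13 - 1)/(5 - 9) ≡ 12/13 mod 17. 13⁻¹ ≡ 4 (mod 17), so λ ≡ 14.
  x = λ² - 9 - 5 = 196 - 14 ≡ 12; y = λ·(9 - 12) - 1 ≡ 8. → (12, 8)
5P: (12, 8) + (5, 13). λ = (13 - 8)/(5 - 12) ≡ 5/10 mod 17. 10⁻¹ ≡ 12 (mod 17), so λ ≡ 9.
  x = λ² - 12 - 5 = 81 - 17 ≡ 13; y = λ·(12 - 13) - 8 ≡ 0. → (13, 0)
6P: (13, 0) + (5, 13). λ = (13 - 0)/(5 - 13) ≡ 13/9 mod 17. 9⁻¹ ≡ 2 (mod 17) since 9·2 = 18 ≡ 1, so λ ≡ 9.
  x = λ² - 13 - 5 = 81 - 18 ≡ 12; y = λ·(13 - 12) - 0 ≡ 9. → (12, 9)
7P: (12, 9) + (5, 13). λ = (13 - 9)/(5 - 12) ≡ 4/10 mod 17. 10⁻¹ ≡ 12 (mod 17) since 10·12 = 120 ≡ 1, so λ ≡ 14.
  x = λ² - 12 - 5 = 196 - 17 ≡ 9; y = λ·(12 - 9) - 9 ≡ 16. → (9, 16)
8P: (9, 16) + (5, 13). λ = (13 - 16)/(5 - 9) ≡ 14/13 mod 17. 13⁻¹ ≡ 4 (mod 17) since 13·4 = 52 ≡ 1, so λ ≡ 5.
  x = λ² - 9 - 5 = 25 - 14 ≡ 11; y = λ·(9 - 11) - 16 ≡ 8. → (11, 8)
9P: (11, 8) + (5, 13). λ = (13 - 8)/(5 - 11) ≡ 5/11 mod 17. 11⁻¹ ≡ 14 (mod 17), so λ ≡ 2.
  x = λ² - 11 - 5 = 4 - 16 ≡ 5; y = λ·(11 - 5) - 8 ≡ 4. → (5, 4)
10P: (5, 4) + (5, 13): same x and y₁ ≡ -y₂, so the sum is ∞.
10P = ∞, so the order is 10.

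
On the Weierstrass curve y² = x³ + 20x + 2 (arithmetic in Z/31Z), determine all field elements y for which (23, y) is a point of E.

x³ + 20x + 2 = 12629 ≡ 12 (mod 31).
12 is a non-residue mod 31; no y exists.

none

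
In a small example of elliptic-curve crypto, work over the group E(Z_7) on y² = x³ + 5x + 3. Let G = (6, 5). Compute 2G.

tangent at (6, 5): λ = (3·6² + 5)/(2·5) ≡ 1/3. 3⁻¹ ≡ 5 (mod 7) since 3·5 = 15 ≡ 1, so λ ≡ 1·5 ≡ 5.
  x = λ² - 6 - 6 = 25 - 12 ≡ 6; y = λ·(6 - 6) - 5 ≡ 2. → (6, 2)

(6, 2)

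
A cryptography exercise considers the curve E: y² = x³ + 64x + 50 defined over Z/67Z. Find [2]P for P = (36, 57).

(28, 64)

tangent at (36, 57): λ = (3·36² + 64)/(2·57) ≡ 66/47. 47⁻¹ ≡ 10 (mod 67), so λ ≡ 66·10 ≡ 57.
  x = λ² - 36 - 36 = 3249 - 72 ≡ 28; y = λ·(36 - 28) - 57 ≡ 64. → (28, 64)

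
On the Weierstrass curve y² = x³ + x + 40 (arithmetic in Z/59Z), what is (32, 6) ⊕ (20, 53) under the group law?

(8, 18)

(32, 6) + (20, 53). λ = (53 - 6)/(20 - 32) ≡ 47/47 mod 59. 47⁻¹ ≡ 54 (mod 59), so λ ≡ 1.
  x = λ² - 32 - 20 = 1 - 52 ≡ 8; y = λ·(32 - 8) - 6 ≡ 18. → (8, 18)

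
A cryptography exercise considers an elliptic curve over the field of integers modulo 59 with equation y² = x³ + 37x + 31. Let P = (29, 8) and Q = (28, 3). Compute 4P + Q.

(5, 39)

First 4P:
Repeated addition: build up to 4P.
2P: tangent at (29, 8): λ = (3·29² + 37)/(2·8) ≡ 23/16. 16⁻¹ ≡ 48 (mod 59), so λ ≡ 23·48 ≡ 42.
  x = λ² - 29 - 29 = 1764 - 58 ≡ 54; y = λ·(29 - 54) - 8 ≡ 4. → (54, 4)
3P: (54, 4) + (29, 8). λ = (8 - 4)/(29 - 54) ≡ 4/34 mod 59. 34⁻¹ ≡ 33 (mod 59) since 34·33 = 1122 ≡ 1, so λ ≡ 14.
  x = λ² - 54 - 29 = 196 - 83 ≡ 54; y = λ·(54 - 54) - 4 ≡ 55. → (54, 55)
4P: (54, 55) + (29, 8). λ = (8 - 55)/(29 - 54) ≡ 12/34 mod 59. 34⁻¹ ≡ 33 (mod 59) since 34·33 = 1122 ≡ 1, so λ ≡ 42.
  x = λ² - 54 - 29 = 1764 - 83 ≡ 29; y = λ·(54 - 29) - 55 ≡ 51. → (29, 51)
4P = (29, 51).
Finally 4P + Q:
(29, 51) + (28, 3). λ = (3 - 51)/(28 - 29) ≡ 11/58 mod 59. 58⁻¹ ≡ 58 (mod 59), so λ ≡ 48.
  x = λ² - 29 - 28 = 2304 - 57 ≡ 5; y = λ·(29 - 5) - 51 ≡ 39. → (5, 39)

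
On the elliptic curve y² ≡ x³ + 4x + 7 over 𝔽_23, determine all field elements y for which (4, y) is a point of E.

x³ + 4x + 7 = 87 ≡ 18 (mod 23).
Square roots of 18 mod 23: 8 and 15 (since 8² = 64 ≡ 18).

8, 15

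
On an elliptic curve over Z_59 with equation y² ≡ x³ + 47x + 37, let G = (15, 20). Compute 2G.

tangent at (15, 20): λ = (3·15² + 47)/(2·20) ≡ 14/40. 40⁻¹ ≡ 31 (mod 59), so λ ≡ 14·31 ≡ 21.
  x = λ² - 15 - 15 = 441 - 30 ≡ 57; y = λ·(15 - 57) - 20 ≡ 42. → (57, 42)

(57, 42)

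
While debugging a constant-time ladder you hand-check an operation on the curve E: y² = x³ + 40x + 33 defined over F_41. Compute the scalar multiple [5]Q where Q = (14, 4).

(22, 9)

Repeated addition: build up to 5Q.
2Q: tangent at (14, 4): λ = (3·14² + 40)/(2·4) ≡ 13/8. 8⁻¹ ≡ 36 (mod 41) since 8·36 = 288 ≡ 1, so λ ≡ 13·36 ≡ 17.
  x = λ² - 14 - 14 = 289 - 28 ≡ 15; y = λ·(14 - 15) - 4 ≡ 20. → (15, 20)
3Q: (15, 20) + (14, 4). λ = (4 - 20)/(14 - 15) ≡ 25/40 mod 41. 40⁻¹ ≡ 40 (mod 41) since 40·40 = 1600 ≡ 1, so λ ≡ 16.
  x = λ² - 15 - 14 = 256 - 29 ≡ 22; y = λ·(15 - 22) - 20 ≡ 32. → (22, 32)
4Q: (22, 32) + (14, 4). λ = (4 - 32)/(14 - 22) ≡ 13/33 mod 41. 33⁻¹ ≡ 5 (mod 41), so λ ≡ 24.
  x = λ² - 22 - 14 = 576 - 36 ≡ 7; y = λ·(22 - 7) - 32 ≡ 0. → (7, 0)
5Q: (7, 0) + (14, 4). λ = (4 - 0)/(14 - 7) ≡ 4/7 mod 41. 7⁻¹ ≡ 6 (mod 41), so λ ≡ 24.
  x = λ² - 7 - 14 = 576 - 21 ≡ 22; y = λ·(7 - 22) - 0 ≡ 9. → (22, 9)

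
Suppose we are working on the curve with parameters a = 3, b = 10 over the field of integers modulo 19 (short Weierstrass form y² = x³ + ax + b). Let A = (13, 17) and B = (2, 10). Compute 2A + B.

First 2A:
Repeated addition: build up to 2A.
2A: tangent at (13, 17): λ = (3·13² + 3)/(2·17) ≡ 16/15. 15⁻¹ ≡ 14 (mod 19) since 15·14 = 210 ≡ 1, so λ ≡ 16·14 ≡ 15.
  x = λ² - 13 - 13 = 225 - 26 ≡ 9; y = λ·(13 - 9) - 17 ≡ 5. → (9, 5)
2A = (9, 5).
Finally 2A + B:
(9, 5) + (2, 10). λ = (10 - 5)/(2 - 9) ≡ 5/12 mod 19. 12⁻¹ ≡ 8 (mod 19) since 12·8 = 96 ≡ 1, so λ ≡ 2.
  x = λ² - 9 - 2 = 4 - 11 ≡ 12; y = λ·(9 - 12) - 5 ≡ 8. → (12, 8)

(12, 8)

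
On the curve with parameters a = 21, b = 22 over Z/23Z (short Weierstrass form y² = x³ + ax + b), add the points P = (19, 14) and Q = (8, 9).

(4, 20)

(19, 14) + (8, 9). λ = (9 - 14)/(8 - 19) ≡ 18/12 mod 23. 12⁻¹ ≡ 2 (mod 23) since 12·2 = 24 ≡ 1, so λ ≡ 13.
  x = λ² - 19 - 8 = 169 - 27 ≡ 4; y = λ·(19 - 4) - 14 ≡ 20. → (4, 20)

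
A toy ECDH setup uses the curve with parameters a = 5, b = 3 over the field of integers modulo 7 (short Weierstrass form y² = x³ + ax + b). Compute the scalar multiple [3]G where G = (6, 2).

Repeated addition: build up to 3G.
2G: tangent at (6, 2): λ = (3·6² + 5)/(2·2) ≡ 1/4. 4⁻¹ ≡ 2 (mod 7) since 4·2 = 8 ≡ 1, so λ ≡ 1·2 ≡ 2.
  x = λ² - 6 - 6 = 4 - 12 ≡ 6; y = λ·(6 - 6) - 2 ≡ 5. → (6, 5)
3G: (6, 5) + (6, 2): same x and y₁ ≡ -y₂, so the sum is ∞.

O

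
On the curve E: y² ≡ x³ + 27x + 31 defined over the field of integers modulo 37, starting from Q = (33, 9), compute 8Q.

(36, 22)

Repeated addition: build up to 8Q.
2Q: tangent at (33, 9): λ = (3·33² + 27)/(2·9) ≡ 1/18. 18⁻¹ ≡ 35 (mod 37), so λ ≡ 1·35 ≡ 35.
  x = λ² - 33 - 33 = 1225 - 66 ≡ 12; y = λ·(33 - 12) - 9 ≡ 23. → (12, 23)
3Q: (12, 23) + (33, 9). λ = (9 - 23)/(33 - 12) ≡ 23/21 mod 37. 21⁻¹ ≡ 30 (mod 37) since 21·30 = 630 ≡ 1, so λ ≡ 24.
  x = λ² - 12 - 33 = 576 - 45 ≡ 13; y = λ·(12 - 13) - 23 ≡ 27. → (13, 27)
4Q: (13, 27) + (33, 9). λ = (9 - 27)/(33 - 13) ≡ 19/20 mod 37. 20⁻¹ ≡ 13 (mod 37), so λ ≡ 25.
  x = λ² - 13 - 33 = 625 - 46 ≡ 24; y = λ·(13 - 24) - 27 ≡ 31. → (24, 31)
5Q: (24, 31) + (33, 9). λ = (9 - 31)/(33 - 24) ≡ 15/9 mod 37. 9⁻¹ ≡ 33 (mod 37) since 9·33 = 297 ≡ 1, so λ ≡ 14.
  x = λ² - 24 - 33 = 196 - 57 ≡ 28; y = λ·(24 - 28) - 31 ≡ 24. → (28, 24)
6Q: (28, 24) + (33, 9). λ = (9 - 24)/(33 - 28) ≡ 22/5 mod 37. 5⁻¹ ≡ 15 (mod 37) since 5·15 = 75 ≡ 1, so λ ≡ 34.
  x = λ² - 28 - 33 = 1156 - 61 ≡ 22; y = λ·(28 - 22) - 24 ≡ 32. → (22, 32)
7Q: (22, 32) + (33, 9). λ = (9 - 32)/(33 - 22) ≡ 14/11 mod 37. 11⁻¹ ≡ 27 (mod 37), so λ ≡ 8.
  x = λ² - 22 - 33 = 64 - 55 ≡ 9; y = λ·(22 - 9) - 32 ≡ 35. → (9, 35)
8Q: (9, 35) + (33, 9). λ = (9 - 35)/(33 - 9) ≡ 11/24 mod 37. 24⁻¹ ≡ 17 (mod 37), so λ ≡ 2.
  x = λ² - 9 - 33 = 4 - 42 ≡ 36; y = λ·(9 - 36) - 35 ≡ 22. → (36, 22)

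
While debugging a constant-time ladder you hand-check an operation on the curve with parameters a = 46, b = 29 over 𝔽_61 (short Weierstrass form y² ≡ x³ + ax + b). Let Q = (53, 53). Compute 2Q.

(19, 36)

tangent at (53, 53): λ = (3·53² + 46)/(2·53) ≡ 55/45. 45⁻¹ ≡ 19 (mod 61), so λ ≡ 55·19 ≡ 8.
  x = λ² - 53 - 53 = 64 - 106 ≡ 19; y = λ·(53 - 19) - 53 ≡ 36. → (19, 36)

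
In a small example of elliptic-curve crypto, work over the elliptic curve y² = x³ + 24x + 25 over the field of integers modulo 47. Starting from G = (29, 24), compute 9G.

Double-and-add on 9 = (1001)₂. Start with G = (29, 24) for the leading 1-bit.
double: tangent at (29, 24): λ = (3·29² + 24)/(2·24) ≡ 9/1. 1⁻¹ ≡ 1 (mod 47), so λ ≡ 9·1 ≡ 9.
  x = λ² - 29 - 29 = 81 - 58 ≡ 23; y = λ·(29 - 23) - 24 ≡ 30. → (23, 30)
double: tangent at (23, 30): λ = (3·23² + 24)/(2·30) ≡ 13/13. 13⁻¹ ≡ 29 (mod 47) since 13·29 = 377 ≡ 1, so λ ≡ 13·29 ≡ 1.
  x = λ² - 23 - 23 = 1 - 46 ≡ 2; y = λ·(23 - 2) - 30 ≡ 38. → (2, 38)
double: tangent at (2, 38): λ = (3·2² + 24)/(2·38) ≡ 36/29. 29⁻¹ ≡ 13 (mod 47) since 29·13 = 377 ≡ 1, so λ ≡ 36·13 ≡ 45.
  x = λ² - 2 - 2 = 2025 - 4 ≡ 0; y = λ·(2 - 0) - 38 ≡ 5. → (0, 5)
add G: (0, 5) + (29, 24). λ = (24 - 5)/(29 - 0) ≡ 19/29 mod 47. 29⁻¹ ≡ 13 (mod 47) since 29·13 = 377 ≡ 1, so λ ≡ 12.
  x = λ² - 0 - 29 = 144 - 29 ≡ 21; y = λ·(0 - 21) - 5 ≡ 25. → (21, 25)

(21, 25)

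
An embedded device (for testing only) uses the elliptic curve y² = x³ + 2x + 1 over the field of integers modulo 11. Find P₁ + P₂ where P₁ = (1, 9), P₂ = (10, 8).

(3, 1)

(1, 9) + (10, 8). λ = (8 - 9)/(10 - 1) ≡ 10/9 mod 11. 9⁻¹ ≡ 5 (mod 11), so λ ≡ 6.
  x = λ² - 1 - 10 = 36 - 11 ≡ 3; y = λ·(1 - 3) - 9 ≡ 1. → (3, 1)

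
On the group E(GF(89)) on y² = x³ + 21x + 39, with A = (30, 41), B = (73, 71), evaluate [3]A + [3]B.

(53, 8)

First 3A:
Repeated addition: build up to 3A.
2A: tangent at (30, 41): λ = (3·30² + 21)/(2·41) ≡ 51/82. 82⁻¹ ≡ 38 (mod 89) since 82·38 = 3116 ≡ 1, so λ ≡ 51·38 ≡ 69.
  x = λ² - 30 - 30 = 4761 - 60 ≡ 73; y = λ·(30 - 73) - 41 ≡ 18. → (73, 18)
3A: (73, 18) + (30, 41). λ = (41 - 18)/(30 - 73) ≡ 23/46 mod 89. 46⁻¹ ≡ 60 (mod 89), so λ ≡ 45.
  x = λ² - 73 - 30 = 2025 - 103 ≡ 53; y = λ·(73 - 53) - 18 ≡ 81. → (53, 81)
3A = (53, 81).
Next 3B:
Repeated addition: build up to 3B.
2B: tangent at (73, 71): λ = (3·73² + 21)/(2·71) ≡ 77/53. 53⁻¹ ≡ 42 (mod 89), so λ ≡ 77·42 ≡ 30.
  x = λ² - 73 - 73 = 900 - 146 ≡ 42; y = λ·(73 - 42) - 71 ≡ 58. → (42, 58)
3B: (42, 58) + (73, 71). λ = (71 - 58)/(73 - 42) ≡ 13/31 mod 89. 31⁻¹ ≡ 23 (mod 89), so λ ≡ 32.
  x = λ² - 42 - 73 = 1024 - 115 ≡ 19; y = λ·(42 - 19) - 58 ≡ 55. → (19, 55)
3B = (19, 55).
Finally 3A + 3B:
(53, 81) + (19, 55). λ = (55 - 81)/(19 - 53) ≡ 63/55 mod 89. 55⁻¹ ≡ 34 (mod 89), so λ ≡ 6.
  x = λ² - 53 - 19 = 36 - 72 ≡ 53; y = λ·(53 - 53) - 81 ≡ 8. → (53, 8)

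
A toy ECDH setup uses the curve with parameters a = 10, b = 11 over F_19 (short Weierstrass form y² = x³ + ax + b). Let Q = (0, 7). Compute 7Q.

(16, 7)

Double-and-add on 7 = (111)₂. Start with Q = (0, 7) for the leading 1-bit.
double: tangent at (0, 7): λ = (3·0² + 10)/(2·7) ≡ 10/14. 14⁻¹ ≡ 15 (mod 19), so λ ≡ 10·15 ≡ 17.
  x = λ² - 0 - 0 = 289 - 0 ≡ 4; y = λ·(0 - 4) - 7 ≡ 1. → (4, 1)
add Q: (4, 1) + (0, 7). λ = (7 - 1)/(0 - 4) ≡ 6/15 mod 19. 15⁻¹ ≡ 14 (mod 19) since 15·14 = 210 ≡ 1, so λ ≡ 8.
  x = λ² - 4 - 0 = 64 - 4 ≡ 3; y = λ·(4 - 3) - 1 ≡ 7. → (3, 7)
double: tangent at (3, 7): λ = (3·3² + 10)/(2·7) ≡ 18/14. 14⁻¹ ≡ 15 (mod 19) since 14·15 = 210 ≡ 1, so λ ≡ 18·15 ≡ 4.
  x = λ² - 3 - 3 = 16 - 6 ≡ 10; y = λ·(3 - 10) - 7 ≡ 3. → (10, 3)
add Q: (10, 3) + (0, 7). λ = (7 - 3)/(0 - 10) ≡ 4/9 mod 19. 9⁻¹ ≡ 17 (mod 19), so λ ≡ 11.
  x = λ² - 10 - 0 = 121 - 10 ≡ 16; y = λ·(10 - 16) - 3 ≡ 7. → (16, 7)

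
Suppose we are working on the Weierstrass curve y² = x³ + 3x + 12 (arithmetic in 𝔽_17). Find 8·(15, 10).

Write G = (15, 10).
Repeated addition: build up to 8G.
2G: tangent at (15, 10): λ = (3·15² + 3)/(2·10) ≡ 15/3. 3⁻¹ ≡ 6 (mod 17), so λ ≡ 15·6 ≡ 5.
  x = λ² - 15 - 15 = 25 - 30 ≡ 12; y = λ·(15 - 12) - 10 ≡ 5. → (12, 5)
3G: (12, 5) + (15, 10). λ = (10 - 5)/(15 - 12) ≡ 5/3 mod 17. 3⁻¹ ≡ 6 (mod 17), so λ ≡ 13.
  x = λ² - 12 - 15 = 169 - 27 ≡ 6; y = λ·(12 - 6) - 5 ≡ 5. → (6, 5)
4G: (6, 5) + (15, 10). λ = (10 - 5)/(15 - 6) ≡ 5/9 mod 17. 9⁻¹ ≡ 2 (mod 17) since 9·2 = 18 ≡ 1, so λ ≡ 10.
  x = λ² - 6 - 15 = 100 - 21 ≡ 11; y = λ·(6 - 11) - 5 ≡ 13. → (11, 13)
5G: (11, 13) + (15, 10). λ = (10 - 13)/(15 - 11) ≡ 14/4 mod 17. 4⁻¹ ≡ 13 (mod 17), so λ ≡ 12.
  x = λ² - 11 - 15 = 144 - 26 ≡ 16; y = λ·(11 - 16) - 13 ≡ 12. → (16, 12)
6G: (16, 12) + (15, 10). λ = (10 - 12)/(15 - 16) ≡ 15/16 mod 17. 16⁻¹ ≡ 16 (mod 17) since 16·16 = 256 ≡ 1, so λ ≡ 2.
  x = λ² - 16 - 15 = 4 - 31 ≡ 7; y = λ·(16 - 7) - 12 ≡ 6. → (7, 6)
7G: (7, 6) + (15, 10). λ = (10 - 6)/(15 - 7) ≡ 4/8 mod 17. 8⁻¹ ≡ 15 (mod 17) since 8·15 = 120 ≡ 1, so λ ≡ 9.
  x = λ² - 7 - 15 = 81 - 22 ≡ 8; y = λ·(7 - 8) - 6 ≡ 2. → (8, 2)
8G: (8, 2) + (15, 10). λ = (10 - 2)/(15 - 8) ≡ 8/7 mod 17. 7⁻¹ ≡ 5 (mod 17) since 7·5 = 35 ≡ 1, so λ ≡ 6.
  x = λ² - 8 - 15 = 36 - 23 ≡ 13; y = λ·(8 - 13) - 2 ≡ 2. → (13, 2)

(13, 2)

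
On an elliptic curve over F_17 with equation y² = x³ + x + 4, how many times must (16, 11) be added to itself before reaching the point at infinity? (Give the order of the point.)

2P: tangent at (16, 11): λ = (3·16² + 1)/(2·11) ≡ 4/5. 5⁻¹ ≡ 7 (mod 17) since 5·7 = 35 ≡ 1, so λ ≡ 4·7 ≡ 11.
  x = λ² - 16 - 16 = 121 - 32 ≡ 4; y = λ·(16 - 4) - 11 ≡ 2. → (4, 2)
3P: (4, 2) + (16, 11). λ = (11 - 2)/(16 - 4) ≡ 9/12 mod 17. 12⁻¹ ≡ 10 (mod 17) since 12·10 = 120 ≡ 1, so λ ≡ 5.
  x = λ² - 4 - 16 = 25 - 20 ≡ 5; y = λ·(4 - 5) - 2 ≡ 10. → (5, 10)
4P: (5, 10) + (16, 11). λ = (11 - 10)/(16 - 5) ≡ 1/11 mod 17. 11⁻¹ ≡ 14 (mod 17), so λ ≡ 14.
  x = λ² - 5 - 16 = 196 - 21 ≡ 5; y = λ·(5 - 5) - 10 ≡ 7. → (5, 7)
5P: (5, 7) + (16, 11). λ = (11 - 7)/(16 - 5) ≡ 4/11 mod 17. 11⁻¹ ≡ 14 (mod 17), so λ ≡ 5.
  x = λ² - 5 - 16 = 25 - 21 ≡ 4; y = λ·(5 - 4) - 7 ≡ 15. → (4, 15)
6P: (4, 15) + (16, 11). λ = (11 - 15)/(16 - 4) ≡ 13/12 mod 17. 12⁻¹ ≡ 10 (mod 17), so λ ≡ 11.
  x = λ² - 4 - 16 = 121 - 20 ≡ 16; y = λ·(4 - 16) - 15 ≡ 6. → (16, 6)
7P: (16, 6) + (16, 11): same x and y₁ ≡ -y₂, so the sum is the point at infinity.
7P = the point at infinity, so the order is 7.

7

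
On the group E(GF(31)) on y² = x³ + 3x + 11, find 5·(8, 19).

Write Q = (8, 19).
Repeated addition: build up to 5Q.
2Q: tangent at (8, 19): λ = (3·8² + 3)/(2·19) ≡ 9/7. 7⁻¹ ≡ 9 (mod 31), so λ ≡ 9·9 ≡ 19.
  x = λ² - 8 - 8 = 361 - 16 ≡ 4; y = λ·(8 - 4) - 19 ≡ 26. → (4, 26)
3Q: (4, 26) + (8, 19). λ = (19 - 26)/(8 - 4) ≡ 24/4 mod 31. 4⁻¹ ≡ 8 (mod 31) since 4·8 = 32 ≡ 1, so λ ≡ 6.
  x = λ² - 4 - 8 = 36 - 12 ≡ 24; y = λ·(4 - 24) - 26 ≡ 9. → (24, 9)
4Q: (24, 9) + (8, 19). λ = (19 - 9)/(8 - 24) ≡ 10/15 mod 31. 15⁻¹ ≡ 29 (mod 31) since 15·29 = 435 ≡ 1, so λ ≡ 11.
  x = λ² - 24 - 8 = 121 - 32 ≡ 27; y = λ·(24 - 27) - 9 ≡ 20. → (27, 20)
5Q: (27, 20) + (8, 19). λ = (19 - 20)/(8 - 27) ≡ 30/12 mod 31. 12⁻¹ ≡ 13 (mod 31), so λ ≡ 18.
  x = λ² - 27 - 8 = 324 - 35 ≡ 10; y = λ·(27 - 10) - 20 ≡ 7. → (10, 7)

(10, 7)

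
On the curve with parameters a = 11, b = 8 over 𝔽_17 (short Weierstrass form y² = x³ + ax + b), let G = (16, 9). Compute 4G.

Repeated addition: build up to 4G.
2G: tangent at (16, 9): λ = (3·16² + 11)/(2·9) ≡ 14/1. 1⁻¹ ≡ 1 (mod 17), so λ ≡ 14·1 ≡ 14.
  x = λ² - 16 - 16 = 196 - 32 ≡ 11; y = λ·(16 - 11) - 9 ≡ 10. → (11, 10)
3G: (11, 10) + (16, 9). λ = (9 - 10)/(16 - 11) ≡ 16/5 mod 17. 5⁻¹ ≡ 7 (mod 17), so λ ≡ 10.
  x = λ² - 11 - 16 = 100 - 27 ≡ 5; y = λ·(11 - 5) - 10 ≡ 16. → (5, 16)
4G: (5, 16) + (16, 9). λ = (9 - 16)/(16 - 5) ≡ 10/11 mod 17. 11⁻¹ ≡ 14 (mod 17) since 11·14 = 154 ≡ 1, so λ ≡ 4.
  x = λ² - 5 - 16 = 16 - 21 ≡ 12; y = λ·(5 - 12) - 16 ≡ 7. → (12, 7)

(12, 7)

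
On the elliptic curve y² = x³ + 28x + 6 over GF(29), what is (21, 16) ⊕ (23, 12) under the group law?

(18, 7)

(21, 16) + (23, 12). λ = (12 - 16)/(23 - 21) ≡ 25/2 mod 29. 2⁻¹ ≡ 15 (mod 29) since 2·15 = 30 ≡ 1, so λ ≡ 27.
  x = λ² - 21 - 23 = 729 - 44 ≡ 18; y = λ·(21 - 18) - 16 ≡ 7. → (18, 7)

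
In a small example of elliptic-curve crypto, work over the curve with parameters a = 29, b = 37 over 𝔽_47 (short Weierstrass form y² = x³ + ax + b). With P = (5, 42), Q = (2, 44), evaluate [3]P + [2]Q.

First 3P:
Repeated addition: build up to 3P.
2P: tangent at (5, 42): λ = (3·5² + 29)/(2·42) ≡ 10/37. 37⁻¹ ≡ 14 (mod 47), so λ ≡ 10·14 ≡ 46.
  x = λ² - 5 - 5 = 2116 - 10 ≡ 38; y = λ·(5 - 38) - 42 ≡ 38. → (38, 38)
3P: (38, 38) + (5, 42). λ = (42 - 38)/(5 - 38) ≡ 4/14 mod 47. 14⁻¹ ≡ 37 (mod 47), so λ ≡ 7.
  x = λ² - 38 - 5 = 49 - 43 ≡ 6; y = λ·(38 - 6) - 38 ≡ 45. → (6, 45)
3P = (6, 45).
Next 2Q:
Repeated addition: build up to 2Q.
2Q: tangent at (2, 44): λ = (3·2² + 29)/(2·44) ≡ 41/41. 41⁻¹ ≡ 39 (mod 47) since 41·39 = 1599 ≡ 1, so λ ≡ 41·39 ≡ 1.
  x = λ² - 2 - 2 = 1 - 4 ≡ 44; y = λ·(2 - 44) - 44 ≡ 8. → (44, 8)
2Q = (44, 8).
Finally 3P + 2Q:
(6, 45) + (44, 8). λ = (8 - 45)/(44 - 6) ≡ 10/38 mod 47. 38⁻¹ ≡ 26 (mod 47), so λ ≡ 25.
  x = λ² - 6 - 44 = 625 - 50 ≡ 11; y = λ·(6 - 11) - 45 ≡ 18. → (11, 18)

(11, 18)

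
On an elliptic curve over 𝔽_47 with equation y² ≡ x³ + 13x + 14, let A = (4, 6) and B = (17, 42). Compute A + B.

(32, 43)

(4, 6) + (17, 42). λ = (42 - 6)/(17 - 4) ≡ 36/13 mod 47. 13⁻¹ ≡ 29 (mod 47), so λ ≡ 10.
  x = λ² - 4 - 17 = 100 - 21 ≡ 32; y = λ·(4 - 32) - 6 ≡ 43. → (32, 43)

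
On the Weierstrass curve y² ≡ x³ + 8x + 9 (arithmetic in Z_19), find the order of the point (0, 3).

8

2P: tangent at (0, 3): λ = (3·0² + 8)/(2·3) ≡ 8/6. 6⁻¹ ≡ 16 (mod 19), so λ ≡ 8·16 ≡ 14.
  x = λ² - 0 - 0 = 196 - 0 ≡ 6; y = λ·(0 - 6) - 3 ≡ 8. → (6, 8)
3P: (6, 8) + (0, 3). λ = (3 - 8)/(0 - 6) ≡ 14/13 mod 19. 13⁻¹ ≡ 3 (mod 19) since 13·3 = 39 ≡ 1, so λ ≡ 4.
  x = λ² - 6 - 0 = 16 - 6 ≡ 10; y = λ·(6 - 10) - 8 ≡ 14. → (10, 14)
4P: (10, 14) + (0, 3). λ = (3 - 14)/(0 - 10) ≡ 8/9 mod 19. 9⁻¹ ≡ 17 (mod 19), so λ ≡ 3.
  x = λ² - 10 - 0 = 9 - 10 ≡ 18; y = λ·(10 - 18) - 14 ≡ 0. → (18, 0)
5P: (18, 0) + (0, 3). λ = (3 - 0)/(0 - 18) ≡ 3/1 mod 19. 1⁻¹ ≡ 1 (mod 19) since 1·1 = 1 ≡ 1, so λ ≡ 3.
  x = λ² - 18 - 0 = 9 - 18 ≡ 10; y = λ·(18 - 10) - 0 ≡ 5. → (10, 5)
6P: (10, 5) + (0, 3). λ = (3 - 5)/(0 - 10) ≡ 17/9 mod 19. 9⁻¹ ≡ 17 (mod 19), so λ ≡ 4.
  x = λ² - 10 - 0 = 16 - 10 ≡ 6; y = λ·(10 - 6) - 5 ≡ 11. → (6, 11)
7P: (6, 11) + (0, 3). λ = (3 - 11)/(0 - 6) ≡ 11/13 mod 19. 13⁻¹ ≡ 3 (mod 19), so λ ≡ 14.
  x = λ² - 6 - 0 = 196 - 6 ≡ 0; y = λ·(6 - 0) - 11 ≡ 16. → (0, 16)
8P: (0, 16) + (0, 3): same x and y₁ ≡ -y₂, so the sum is O.
8P = O, so the order is 8.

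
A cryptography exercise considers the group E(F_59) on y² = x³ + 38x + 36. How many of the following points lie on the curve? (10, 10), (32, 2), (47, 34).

1

(10, 10): 10² ≡ 41, rhs ≡ 0 → off.
(32, 2): 2² ≡ 4, rhs ≡ 36 → off.
(47, 34): 34² ≡ 35, rhs ≡ 35 → on.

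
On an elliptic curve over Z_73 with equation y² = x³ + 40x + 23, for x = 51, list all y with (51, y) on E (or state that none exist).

x³ + 40x + 23 = 134714 ≡ 29 (mod 73).
29 is a non-residue mod 73; no y exists.

none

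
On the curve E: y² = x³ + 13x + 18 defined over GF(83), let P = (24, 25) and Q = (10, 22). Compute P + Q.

(41, 1)

(24, 25) + (10, 22). λ = (22 - 25)/(10 - 24) ≡ 80/69 mod 83. 69⁻¹ ≡ 77 (mod 83), so λ ≡ 18.
  x = λ² - 24 - 10 = 324 - 34 ≡ 41; y = λ·(24 - 41) - 25 ≡ 1. → (41, 1)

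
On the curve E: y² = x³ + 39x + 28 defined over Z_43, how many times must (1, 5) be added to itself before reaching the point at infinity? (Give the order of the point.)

12

2P: tangent at (1, 5): λ = (3·1² + 39)/(2·5) ≡ 42/10. 10⁻¹ ≡ 13 (mod 43) since 10·13 = 130 ≡ 1, so λ ≡ 42·13 ≡ 30.
  x = λ² - 1 - 1 = 900 - 2 ≡ 38; y = λ·(1 - 38) - 5 ≡ 3. → (38, 3)
3P: (38, 3) + (1, 5). λ = (5 - 3)/(1 - 38) ≡ 2/6 mod 43. 6⁻¹ ≡ 36 (mod 43) since 6·36 = 216 ≡ 1, so λ ≡ 29.
  x = λ² - 38 - 1 = 841 - 39 ≡ 28; y = λ·(38 - 28) - 3 ≡ 29. → (28, 29)
4P: (28, 29) + (1, 5). λ = (5 - 29)/(1 - 28) ≡ 19/16 mod 43. 16⁻¹ ≡ 35 (mod 43), so λ ≡ 20.
  x = λ² - 28 - 1 = 400 - 29 ≡ 27; y = λ·(28 - 27) - 29 ≡ 34. → (27, 34)
5P: (27, 34) + (1, 5). λ = (5 - 34)/(1 - 27) ≡ 14/17 mod 43. 17⁻¹ ≡ 38 (mod 43), so λ ≡ 16.
  x = λ² - 27 - 1 = 256 - 28 ≡ 13; y = λ·(27 - 13) - 34 ≡ 18. → (13, 18)
6P: (13, 18) + (1, 5). λ = (5 - 18)/(1 - 13) ≡ 30/31 mod 43. 31⁻¹ ≡ 25 (mod 43) since 31·25 = 775 ≡ 1, so λ ≡ 19.
  x = λ² - 13 - 1 = 361 - 14 ≡ 3; y = λ·(13 - 3) - 18 ≡ 0. → (3, 0)
7P: (3, 0) + (1, 5). λ = (5 - 0)/(1 - 3) ≡ 5/41 mod 43. 41⁻¹ ≡ 21 (mod 43) since 41·21 = 861 ≡ 1, so λ ≡ 19.
  x = λ² - 3 - 1 = 361 - 4 ≡ 13; y = λ·(3 - 13) - 0 ≡ 25. → (13, 25)
8P: (13, 25) + (1, 5). λ = (5 - 25)/(1 - 13) ≡ 23/31 mod 43. 31⁻¹ ≡ 25 (mod 43), so λ ≡ 16.
  x = λ² - 13 - 1 = 256 - 14 ≡ 27; y = λ·(13 - 27) - 25 ≡ 9. → (27, 9)
9P: (27, 9) + (1, 5). λ = (5 - 9)/(1 - 27) ≡ 39/17 mod 43. 17⁻¹ ≡ 38 (mod 43) since 17·38 = 646 ≡ 1, so λ ≡ 20.
  x = λ² - 27 - 1 = 400 - 28 ≡ 28; y = λ·(27 - 28) - 9 ≡ 14. → (28, 14)
10P: (28, 14) + (1, 5). λ = (5 - 14)/(1 - 28) ≡ 34/16 mod 43. 16⁻¹ ≡ 35 (mod 43), so λ ≡ 29.
  x = λ² - 28 - 1 = 841 - 29 ≡ 38; y = λ·(28 - 38) - 14 ≡ 40. → (38, 40)
11P: (38, 40) + (1, 5). λ = (5 - 40)/(1 - 38) ≡ 8/6 mod 43. 6⁻¹ ≡ 36 (mod 43) since 6·36 = 216 ≡ 1, so λ ≡ 30.
  x = λ² - 38 - 1 = 900 - 39 ≡ 1; y = λ·(38 - 1) - 40 ≡ 38. → (1, 38)
12P: (1, 38) + (1, 5): same x and y₁ ≡ -y₂, so the sum is the point at infinity.
12P = the point at infinity, so the order is 12.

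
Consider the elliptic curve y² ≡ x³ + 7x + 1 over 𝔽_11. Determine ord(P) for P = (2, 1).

2P: tangent at (2, 1): λ = (3·2² + 7)/(2·1) ≡ 8/2. 2⁻¹ ≡ 6 (mod 11), so λ ≡ 8·6 ≡ 4.
  x = λ² - 2 - 2 = 16 - 4 ≡ 1; y = λ·(2 - 1) - 1 ≡ 3. → (1, 3)
3P: (1, 3) + (2, 1). λ = (1 - 3)/(2 - 1) ≡ 9/1 mod 11. 1⁻¹ ≡ 1 (mod 11) since 1·1 = 1 ≡ 1, so λ ≡ 9.
  x = λ² - 1 - 2 = 81 - 3 ≡ 1; y = λ·(1 - 1) - 3 ≡ 8. → (1, 8)
4P: (1, 8) + (2, 1). λ = (1 - 8)/(2 - 1) ≡ 4/1 mod 11. 1⁻¹ ≡ 1 (mod 11), so λ ≡ 4.
  x = λ² - 1 - 2 = 16 - 3 ≡ 2; y = λ·(1 - 2) - 8 ≡ 10. → (2, 10)
5P: (2, 10) + (2, 1): same x and y₁ ≡ -y₂, so the sum is O.
5P = O, so the order is 5.

5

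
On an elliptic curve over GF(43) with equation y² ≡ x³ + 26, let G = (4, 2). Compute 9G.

Repeated addition: build up to 9G.
2G: tangent at (4, 2): λ = (3·4² + 0)/(2·2) ≡ 5/4. 4⁻¹ ≡ 11 (mod 43) since 4·11 = 44 ≡ 1, so λ ≡ 5·11 ≡ 12.
  x = λ² - 4 - 4 = 144 - 8 ≡ 7; y = λ·(4 - 7) - 2 ≡ 5. → (7, 5)
3G: (7, 5) + (4, 2). λ = (2 - 5)/(4 - 7) ≡ 40/40 mod 43. 40⁻¹ ≡ 14 (mod 43) since 40·14 = 560 ≡ 1, so λ ≡ 1.
  x = λ² - 7 - 4 = 1 - 11 ≡ 33; y = λ·(7 - 33) - 5 ≡ 12. → (33, 12)
4G: (33, 12) + (4, 2). λ = (2 - 12)/(4 - 33) ≡ 33/14 mod 43. 14⁻¹ ≡ 40 (mod 43) since 14·40 = 560 ≡ 1, so λ ≡ 30.
  x = λ² - 33 - 4 = 900 - 37 ≡ 3; y = λ·(33 - 3) - 12 ≡ 28. → (3, 28)
5G: (3, 28) + (4, 2). λ = (2 - 28)/(4 - 3) ≡ 17/1 mod 43. 1⁻¹ ≡ 1 (mod 43), so λ ≡ 17.
  x = λ² - 3 - 4 = 289 - 7 ≡ 24; y = λ·(3 - 24) - 28 ≡ 2. → (24, 2)
6G: (24, 2) + (4, 2). λ = (2 - 2)/(4 - 24) ≡ 0/23 mod 43. 23⁻¹ ≡ 15 (mod 43), so λ ≡ 0.
  x = λ² - 24 - 4 = 0 - 28 ≡ 15; y = λ·(24 - 15) - 2 ≡ 41. → (15, 41)
7G: (15, 41) + (4, 2). λ = (2 - 41)/(4 - 15) ≡ 4/32 mod 43. 32⁻¹ ≡ 39 (mod 43) since 32·39 = 1248 ≡ 1, so λ ≡ 27.
  x = λ² - 15 - 4 = 729 - 19 ≡ 22; y = λ·(15 - 22) - 41 ≡ 28. → (22, 28)
8G: (22, 28) + (4, 2). λ = (2 - 28)/(4 - 22) ≡ 17/25 mod 43. 25⁻¹ ≡ 31 (mod 43) since 25·31 = 775 ≡ 1, so λ ≡ 11.
  x = λ² - 22 - 4 = 121 - 26 ≡ 9; y = λ·(22 - 9) - 28 ≡ 29. → (9, 29)
9G: (9, 29) + (4, 2). λ = (2 - 29)/(4 - 9) ≡ 16/38 mod 43. 38⁻¹ ≡ 17 (mod 43) since 38·17 = 646 ≡ 1, so λ ≡ 14.
  x = λ² - 9 - 4 = 196 - 13 ≡ 11; y = λ·(9 - 11) - 29 ≡ 29. → (11, 29)

(11, 29)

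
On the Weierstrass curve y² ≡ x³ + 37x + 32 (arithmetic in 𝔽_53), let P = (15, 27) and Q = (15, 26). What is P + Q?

O

The two points share x = 15 and their y-coordinates satisfy 27 + 26 ≡ 0 (mod 53), so they are inverses. Their sum is O.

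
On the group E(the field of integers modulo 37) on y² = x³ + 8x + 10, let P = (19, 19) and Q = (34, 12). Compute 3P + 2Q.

First 3P:
Repeated addition: build up to 3P.
2P: tangent at (19, 19): λ = (3·19² + 8)/(2·19) ≡ 18/1. 1⁻¹ ≡ 1 (mod 37), so λ ≡ 18·1 ≡ 18.
  x = λ² - 19 - 19 = 324 - 38 ≡ 27; y = λ·(19 - 27) - 19 ≡ 22. → (27, 22)
3P: (27, 22) + (19, 19). λ = (19 - 22)/(19 - 27) ≡ 34/29 mod 37. 29⁻¹ ≡ 23 (mod 37), so λ ≡ 5.
  x = λ² - 27 - 19 = 25 - 46 ≡ 16; y = λ·(27 - 16) - 22 ≡ 33. → (16, 33)
3P = (16, 33).
Next 2Q:
Repeated addition: build up to 2Q.
2Q: tangent at (34, 12): λ = (3·34² + 8)/(2·12) ≡ 35/24. 24⁻¹ ≡ 17 (mod 37), so λ ≡ 35·17 ≡ 3.
  x = λ² - 34 - 34 = 9 - 68 ≡ 15; y = λ·(34 - 15) - 12 ≡ 8. → (15, 8)
2Q = (15, 8).
Finally 3P + 2Q:
(16, 33) + (15, 8). λ = (8 - 33)/(15 - 16) ≡ 12/36 mod 37. 36⁻¹ ≡ 36 (mod 37) since 36·36 = 1296 ≡ 1, so λ ≡ 25.
  x = λ² - 16 - 15 = 625 - 31 ≡ 2; y = λ·(16 - 2) - 33 ≡ 21. → (2, 21)

(2, 21)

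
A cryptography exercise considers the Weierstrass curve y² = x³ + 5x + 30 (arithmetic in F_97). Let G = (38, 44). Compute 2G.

tangent at (38, 44): λ = (3·38² + 5)/(2·44) ≡ 69/88. 88⁻¹ ≡ 43 (mod 97), so λ ≡ 69·43 ≡ 57.
  x = λ² - 38 - 38 = 3249 - 76 ≡ 69; y = λ·(38 - 69) - 44 ≡ 32. → (69, 32)

(69, 32)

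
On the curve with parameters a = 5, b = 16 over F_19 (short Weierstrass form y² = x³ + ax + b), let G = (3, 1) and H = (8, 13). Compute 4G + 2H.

First 4G:
Repeated addition: build up to 4G.
2G: tangent at (3, 1): λ = (3·3² + 5)/(2·1) ≡ 13/2. 2⁻¹ ≡ 10 (mod 19), so λ ≡ 13·10 ≡ 16.
  x = λ² - 3 - 3 = 256 - 6 ≡ 3; y = λ·(3 - 3) - 1 ≡ 18. → (3, 18)
3G: (3, 18) + (3, 1): same x and y₁ ≡ -y₂, so the sum is 𝒪.
4G: 𝒪 + (3, 1) = (3, 1) (identity).
4G = (3, 1).
Next 2H:
Repeated addition: build up to 2H.
2H: tangent at (8, 13): λ = (3·8² + 5)/(2·13) ≡ 7/7. 7⁻¹ ≡ 11 (mod 19) since 7·11 = 77 ≡ 1, so λ ≡ 7·11 ≡ 1.
  x = λ² - 8 - 8 = 1 - 16 ≡ 4; y = λ·(8 - 4) - 13 ≡ 10. → (4, 10)
2H = (4, 10).
Finally 4G + 2H:
(3, 1) + (4, 10). λ = (10 - 1)/(4 - 3) ≡ 9/1 mod 19. 1⁻¹ ≡ 1 (mod 19) since 1·1 = 1 ≡ 1, so λ ≡ 9.
  x = λ² - 3 - 4 = 81 - 7 ≡ 17; y = λ·(3 - 17) - 1 ≡ 6. → (17, 6)

(17, 6)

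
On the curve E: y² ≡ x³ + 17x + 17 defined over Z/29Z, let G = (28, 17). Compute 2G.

(18, 23)

tangent at (28, 17): λ = (3·28² + 17)/(2·17) ≡ 20/5. 5⁻¹ ≡ 6 (mod 29), so λ ≡ 20·6 ≡ 4.
  x = λ² - 28 - 28 = 16 - 56 ≡ 18; y = λ·(28 - 18) - 17 ≡ 23. → (18, 23)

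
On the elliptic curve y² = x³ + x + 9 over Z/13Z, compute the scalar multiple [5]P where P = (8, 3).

Repeated addition: build up to 5P.
2P: tangent at (8, 3): λ = (3·8² + 1)/(2·3) ≡ 11/6. 6⁻¹ ≡ 11 (mod 13), so λ ≡ 11·11 ≡ 4.
  x = λ² - 8 - 8 = 16 - 16 ≡ 0; y = λ·(8 - 0) - 3 ≡ 3. → (0, 3)
3P: (0, 3) + (8, 3). λ = (3 - 3)/(8 - 0) ≡ 0/8 mod 13. 8⁻¹ ≡ 5 (mod 13), so λ ≡ 0.
  x = λ² - 0 - 8 = 0 - 8 ≡ 5; y = λ·(0 - 5) - 3 ≡ 10. → (5, 10)
4P: (5, 10) + (8, 3). λ = (3 - 10)/(8 - 5) ≡ 6/3 mod 13. 3⁻¹ ≡ 9 (mod 13), so λ ≡ 2.
  x = λ² - 5 - 8 = 4 - 13 ≡ 4; y = λ·(5 - 4) - 10 ≡ 5. → (4, 5)
5P: (4, 5) + (8, 3). λ = (3 - 5)/(8 - 4) ≡ 11/4 mod 13. 4⁻¹ ≡ 10 (mod 13), so λ ≡ 6.
  x = λ² - 4 - 8 = 36 - 12 ≡ 11; y = λ·(4 - 11) - 5 ≡ 5. → (11, 5)

(11, 5)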